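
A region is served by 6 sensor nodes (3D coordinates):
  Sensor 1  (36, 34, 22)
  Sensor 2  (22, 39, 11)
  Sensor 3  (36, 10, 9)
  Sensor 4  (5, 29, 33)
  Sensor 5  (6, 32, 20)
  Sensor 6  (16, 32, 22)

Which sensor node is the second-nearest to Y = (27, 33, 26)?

Compare squared distances (the ordering matches that of the actual distances):
d²(Y, Sensor 1) = (27−36)² + (33−34)² + (26−22)² = 81 + 1 + 16 = 98
d²(Y, Sensor 2) = (27−22)² + (33−39)² + (26−11)² = 25 + 36 + 225 = 286
d²(Y, Sensor 3) = (27−36)² + (33−10)² + (26−9)² = 81 + 529 + 289 = 899
d²(Y, Sensor 4) = (27−5)² + (33−29)² + (26−33)² = 484 + 16 + 49 = 549
d²(Y, Sensor 5) = (27−6)² + (33−32)² + (26−20)² = 441 + 1 + 36 = 478
d²(Y, Sensor 6) = (27−16)² + (33−32)² + (26−22)² = 121 + 1 + 16 = 138
Sorted ascending: Sensor 1, Sensor 6, Sensor 2, … — the second-nearest is Sensor 6.

Sensor 6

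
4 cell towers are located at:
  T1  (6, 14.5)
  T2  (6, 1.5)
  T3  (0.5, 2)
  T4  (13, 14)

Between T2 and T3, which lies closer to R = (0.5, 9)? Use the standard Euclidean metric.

Compare squared distances:
|RT2|² = (0.5−6)² + (9−1.5)² = 30.25 + 56.25 = 86.5
|RT3|² = (0.5−0.5)² + (9−2)² = 0 + 49 = 49
86.5 > 49, so T3 is closer.

T3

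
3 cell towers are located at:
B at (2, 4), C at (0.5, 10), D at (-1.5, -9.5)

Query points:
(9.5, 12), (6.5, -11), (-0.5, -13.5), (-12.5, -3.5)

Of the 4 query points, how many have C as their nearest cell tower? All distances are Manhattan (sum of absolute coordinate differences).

1

(9.5, 12) — d to each: B:15.5, C:11, D:32.5 → nearest is C
(6.5, -11) — d to each: B:19.5, C:27, D:9.5 → nearest is D
(-0.5, -13.5) — d to each: B:20, C:24.5, D:5 → nearest is D
(-12.5, -3.5) — d to each: B:22, C:26.5, D:17 → nearest is D
1 of the 4 points has C as nearest.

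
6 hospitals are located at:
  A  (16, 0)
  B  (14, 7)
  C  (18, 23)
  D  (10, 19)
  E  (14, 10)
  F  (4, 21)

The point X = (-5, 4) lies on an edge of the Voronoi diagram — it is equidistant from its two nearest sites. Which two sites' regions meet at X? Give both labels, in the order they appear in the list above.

B and F

Squared distances from X to each site:
|XA|² = 441 + 16 = 457
|XB|² = 361 + 9 = 370
|XC|² = 529 + 361 = 890
|XD|² = 225 + 225 = 450
|XE|² = 361 + 36 = 397
|XF|² = 81 + 289 = 370
X is equidistant from B and F (both at squared distance 370), and every other site is strictly farther — so X lies on the B–F Voronoi edge.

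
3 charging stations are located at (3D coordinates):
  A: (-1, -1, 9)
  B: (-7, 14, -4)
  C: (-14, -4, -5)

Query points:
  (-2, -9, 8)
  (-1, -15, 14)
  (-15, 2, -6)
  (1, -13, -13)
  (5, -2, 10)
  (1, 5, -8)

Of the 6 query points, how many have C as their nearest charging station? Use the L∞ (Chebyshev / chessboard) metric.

(-2, -9, 8) — d to each: A:8, B:23, C:13 → nearest is A
(-1, -15, 14) — d to each: A:14, B:29, C:19 → nearest is A
(-15, 2, -6) — d to each: A:15, B:12, C:6 → nearest is C
(1, -13, -13) — d to each: A:22, B:27, C:15 → nearest is C
(5, -2, 10) — d to each: A:6, B:16, C:19 → nearest is A
(1, 5, -8) — d to each: A:17, B:9, C:15 → nearest is B
2 of the 6 points have C as nearest.

2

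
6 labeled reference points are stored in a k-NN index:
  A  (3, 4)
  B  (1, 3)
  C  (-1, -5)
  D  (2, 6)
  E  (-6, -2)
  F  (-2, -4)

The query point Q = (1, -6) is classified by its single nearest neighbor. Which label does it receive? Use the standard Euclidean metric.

Since √ is increasing, it suffices to compare squared distances:
|QA|² = 4 + 100 = 104
|QB|² = 0 + 81 = 81
|QC|² = 4 + 1 = 5
|QD|² = 1 + 144 = 145
|QE|² = 49 + 16 = 65
|QF|² = 9 + 4 = 13
Minimum is at C.

C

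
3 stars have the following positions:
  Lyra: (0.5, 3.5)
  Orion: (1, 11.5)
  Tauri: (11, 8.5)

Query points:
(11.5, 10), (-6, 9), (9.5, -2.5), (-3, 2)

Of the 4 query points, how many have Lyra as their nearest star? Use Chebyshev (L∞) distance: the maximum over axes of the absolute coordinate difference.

3

(11.5, 10) — d to each: Lyra:11, Orion:10.5, Tauri:1.5 → nearest is Tauri
(-6, 9) — d to each: Lyra:6.5, Orion:7, Tauri:17 → nearest is Lyra
(9.5, -2.5) — d to each: Lyra:9, Orion:14, Tauri:11 → nearest is Lyra
(-3, 2) — d to each: Lyra:3.5, Orion:9.5, Tauri:14 → nearest is Lyra
3 of the 4 points have Lyra as nearest.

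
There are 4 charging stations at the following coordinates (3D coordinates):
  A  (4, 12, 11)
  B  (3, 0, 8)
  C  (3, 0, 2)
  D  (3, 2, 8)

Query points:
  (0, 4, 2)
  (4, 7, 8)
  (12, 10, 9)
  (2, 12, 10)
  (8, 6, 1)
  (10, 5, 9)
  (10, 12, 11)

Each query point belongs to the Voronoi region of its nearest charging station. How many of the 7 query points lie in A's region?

(0, 4, 2) — d² to each: A:161, B:61, C:25, D:49 → nearest is C
(4, 7, 8) — d² to each: A:34, B:50, C:86, D:26 → nearest is D
(12, 10, 9) — d² to each: A:72, B:182, C:230, D:146 → nearest is A
(2, 12, 10) — d² to each: A:5, B:149, C:209, D:105 → nearest is A
(8, 6, 1) — d² to each: A:152, B:110, C:62, D:90 → nearest is C
(10, 5, 9) — d² to each: A:89, B:75, C:123, D:59 → nearest is D
(10, 12, 11) — d² to each: A:36, B:202, C:274, D:158 → nearest is A
3 of the 7 points have A as nearest.

3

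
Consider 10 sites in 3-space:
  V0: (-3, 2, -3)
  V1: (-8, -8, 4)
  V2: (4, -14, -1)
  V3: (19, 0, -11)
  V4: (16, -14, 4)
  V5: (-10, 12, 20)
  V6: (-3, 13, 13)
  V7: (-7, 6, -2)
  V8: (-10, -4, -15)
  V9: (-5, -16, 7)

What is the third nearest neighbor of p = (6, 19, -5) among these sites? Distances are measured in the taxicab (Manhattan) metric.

d(p,V0) = |6−(-3)| + |19−2| + |-5−(-3)| = 9 + 17 + 2 = 28
d(p,V1) = |6−(-8)| + |19−(-8)| + |-5−4| = 14 + 27 + 9 = 50
d(p,V2) = |6−4| + |19−(-14)| + |-5−(-1)| = 2 + 33 + 4 = 39
d(p,V3) = |6−19| + |19−0| + |-5−(-11)| = 13 + 19 + 6 = 38
d(p,V4) = |6−16| + |19−(-14)| + |-5−4| = 10 + 33 + 9 = 52
d(p,V5) = |6−(-10)| + |19−12| + |-5−20| = 16 + 7 + 25 = 48
d(p,V6) = |6−(-3)| + |19−13| + |-5−13| = 9 + 6 + 18 = 33
d(p,V7) = |6−(-7)| + |19−6| + |-5−(-2)| = 13 + 13 + 3 = 29
d(p,V8) = |6−(-10)| + |19−(-4)| + |-5−(-15)| = 16 + 23 + 10 = 49
d(p,V9) = |6−(-5)| + |19−(-16)| + |-5−7| = 11 + 35 + 12 = 58
Sorted ascending: V0, V7, V6, V3, … — the third-nearest is V6.

V6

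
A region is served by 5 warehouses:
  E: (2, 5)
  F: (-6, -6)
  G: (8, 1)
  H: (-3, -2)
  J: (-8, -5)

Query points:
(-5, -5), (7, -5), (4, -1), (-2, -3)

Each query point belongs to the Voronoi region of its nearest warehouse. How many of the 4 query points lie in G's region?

(-5, -5) — d² to each: E:149, F:2, G:205, H:13, J:9 → nearest is F
(7, -5) — d² to each: E:125, F:170, G:37, H:109, J:225 → nearest is G
(4, -1) — d² to each: E:40, F:125, G:20, H:50, J:160 → nearest is G
(-2, -3) — d² to each: E:80, F:25, G:116, H:2, J:40 → nearest is H
2 of the 4 points have G as nearest.

2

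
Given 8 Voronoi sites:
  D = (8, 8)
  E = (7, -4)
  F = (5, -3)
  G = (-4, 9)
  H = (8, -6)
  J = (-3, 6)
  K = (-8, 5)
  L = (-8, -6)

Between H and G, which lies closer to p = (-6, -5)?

H

Compare squared distances:
|pH|² = (-6−8)² + (-5−(-6))² = 196 + 1 = 197
|pG|² = (-6−(-4))² + (-5−9)² = 4 + 196 = 200
197 < 200, so H is closer.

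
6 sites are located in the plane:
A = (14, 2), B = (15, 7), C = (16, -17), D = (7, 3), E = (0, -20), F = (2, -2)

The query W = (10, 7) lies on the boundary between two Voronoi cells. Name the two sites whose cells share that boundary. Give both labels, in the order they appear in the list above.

Squared distances from W to each site:
|WA|² = (10−14)² + (7−2)² = 16 + 25 = 41
|WB|² = (10−15)² + (7−7)² = 25 + 0 = 25
|WC|² = (10−16)² + (7−(-17))² = 36 + 576 = 612
|WD|² = (10−7)² + (7−3)² = 9 + 16 = 25
|WE|² = (10−0)² + (7−(-20))² = 100 + 729 = 829
|WF|² = (10−2)² + (7−(-2))² = 64 + 81 = 145
W is equidistant from B and D (both at squared distance 25), and every other site is strictly farther — so W lies on the B–D Voronoi edge.

B and D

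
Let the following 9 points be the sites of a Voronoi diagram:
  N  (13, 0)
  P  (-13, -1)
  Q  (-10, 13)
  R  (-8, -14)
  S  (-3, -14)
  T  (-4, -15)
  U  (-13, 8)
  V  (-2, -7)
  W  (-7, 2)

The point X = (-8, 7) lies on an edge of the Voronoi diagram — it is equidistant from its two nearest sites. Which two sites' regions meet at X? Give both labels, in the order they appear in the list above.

Squared distances from X to each site:
|XN|² = 441 + 49 = 490
|XP|² = 25 + 64 = 89
|XQ|² = 4 + 36 = 40
|XR|² = 0 + 441 = 441
|XS|² = 25 + 441 = 466
|XT|² = 16 + 484 = 500
|XU|² = 25 + 1 = 26
|XV|² = 36 + 196 = 232
|XW|² = 1 + 25 = 26
X is equidistant from U and W (both at squared distance 26), and every other site is strictly farther — so X lies on the U–W Voronoi edge.

U and W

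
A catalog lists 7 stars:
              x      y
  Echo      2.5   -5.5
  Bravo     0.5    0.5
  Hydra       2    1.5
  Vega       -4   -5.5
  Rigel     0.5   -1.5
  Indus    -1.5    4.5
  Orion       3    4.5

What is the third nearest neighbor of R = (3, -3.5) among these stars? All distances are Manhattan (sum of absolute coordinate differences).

d(R, Echo) = 0.5 + 2 = 2.5
d(R, Bravo) = 2.5 + 4 = 6.5
d(R, Hydra) = 1 + 5 = 6
d(R, Vega) = 7 + 2 = 9
d(R, Rigel) = 2.5 + 2 = 4.5
d(R, Indus) = 4.5 + 8 = 12.5
d(R, Orion) = 0 + 8 = 8
Sorted ascending: Echo, Rigel, Hydra, Bravo, … — the third-nearest is Hydra.

Hydra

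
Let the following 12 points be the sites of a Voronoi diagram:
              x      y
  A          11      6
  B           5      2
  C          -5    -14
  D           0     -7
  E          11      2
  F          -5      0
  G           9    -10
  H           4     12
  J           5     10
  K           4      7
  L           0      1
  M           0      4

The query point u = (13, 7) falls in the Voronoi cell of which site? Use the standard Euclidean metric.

A

Compare squared distances (the ordering matches that of the actual distances):
|uA|² = 4 + 1 = 5
|uB|² = 64 + 25 = 89
|uC|² = 324 + 441 = 765
|uD|² = 169 + 196 = 365
|uE|² = 4 + 25 = 29
|uF|² = 324 + 49 = 373
|uG|² = 16 + 289 = 305
|uH|² = 81 + 25 = 106
|uJ|² = 64 + 9 = 73
|uK|² = 81 + 0 = 81
|uL|² = 169 + 36 = 205
|uM|² = 169 + 9 = 178
The smallest is to A, so u lies in the Voronoi region of A.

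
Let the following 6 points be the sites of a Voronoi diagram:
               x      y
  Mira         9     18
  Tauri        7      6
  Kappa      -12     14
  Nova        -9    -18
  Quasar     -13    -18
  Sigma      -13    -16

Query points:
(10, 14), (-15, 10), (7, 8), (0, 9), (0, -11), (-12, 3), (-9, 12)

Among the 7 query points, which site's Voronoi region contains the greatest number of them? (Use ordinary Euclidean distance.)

Kappa

(10, 14) — d² to each: Mira:17, Tauri:73, Kappa:484, Nova:1385, Quasar:1553, Sigma:1429 → nearest is Mira
(-15, 10) — d² to each: Mira:640, Tauri:500, Kappa:25, Nova:820, Quasar:788, Sigma:680 → nearest is Kappa
(7, 8) — d² to each: Mira:104, Tauri:4, Kappa:397, Nova:932, Quasar:1076, Sigma:976 → nearest is Tauri
(0, 9) — d² to each: Mira:162, Tauri:58, Kappa:169, Nova:810, Quasar:898, Sigma:794 → nearest is Tauri
(0, -11) — d² to each: Mira:922, Tauri:338, Kappa:769, Nova:130, Quasar:218, Sigma:194 → nearest is Nova
(-12, 3) — d² to each: Mira:666, Tauri:370, Kappa:121, Nova:450, Quasar:442, Sigma:362 → nearest is Kappa
(-9, 12) — d² to each: Mira:360, Tauri:292, Kappa:13, Nova:900, Quasar:916, Sigma:800 → nearest is Kappa
Tally — Mira:1, Tauri:2, Kappa:3, Nova:1. Kappa captures the most (3).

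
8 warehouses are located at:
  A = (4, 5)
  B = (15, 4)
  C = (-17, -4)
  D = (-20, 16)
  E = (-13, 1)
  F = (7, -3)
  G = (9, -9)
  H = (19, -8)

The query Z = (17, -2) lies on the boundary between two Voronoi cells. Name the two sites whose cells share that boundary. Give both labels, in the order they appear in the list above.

B and H

Squared distances from Z to each site:
|ZA|² = (17−4)² + (-2−5)² = 169 + 49 = 218
|ZB|² = (17−15)² + (-2−4)² = 4 + 36 = 40
|ZC|² = (17−(-17))² + (-2−(-4))² = 1156 + 4 = 1160
|ZD|² = (17−(-20))² + (-2−16)² = 1369 + 324 = 1693
|ZE|² = (17−(-13))² + (-2−1)² = 900 + 9 = 909
|ZF|² = (17−7)² + (-2−(-3))² = 100 + 1 = 101
|ZG|² = (17−9)² + (-2−(-9))² = 64 + 49 = 113
|ZH|² = (17−19)² + (-2−(-8))² = 4 + 36 = 40
Z is equidistant from B and H (both at squared distance 40), and every other site is strictly farther — so Z lies on the B–H Voronoi edge.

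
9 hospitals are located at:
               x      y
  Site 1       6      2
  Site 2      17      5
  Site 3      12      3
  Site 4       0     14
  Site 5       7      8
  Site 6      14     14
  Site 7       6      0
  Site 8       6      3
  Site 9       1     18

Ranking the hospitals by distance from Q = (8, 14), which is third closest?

Site 4

Squared Euclidean distances:
d²(Q, Site 1) = 4 + 144 = 148
d²(Q, Site 2) = 81 + 81 = 162
d²(Q, Site 3) = 16 + 121 = 137
d²(Q, Site 4) = 64 + 0 = 64
d²(Q, Site 5) = 1 + 36 = 37
d²(Q, Site 6) = 36 + 0 = 36
d²(Q, Site 7) = 4 + 196 = 200
d²(Q, Site 8) = 4 + 121 = 125
d²(Q, Site 9) = 49 + 16 = 65
Sorted ascending: Site 6, Site 5, Site 4, Site 9, … — the third-nearest is Site 4.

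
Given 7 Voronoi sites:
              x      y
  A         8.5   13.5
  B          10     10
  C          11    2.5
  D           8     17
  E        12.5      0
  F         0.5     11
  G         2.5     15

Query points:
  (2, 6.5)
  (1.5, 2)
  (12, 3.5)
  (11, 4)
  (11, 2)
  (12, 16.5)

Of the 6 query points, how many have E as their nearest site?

0

(2, 6.5) — d² to each: A:91.25, B:76.25, C:97, D:146.25, E:152.5, F:22.5, G:72.5 → nearest is F
(1.5, 2) — d² to each: A:181.25, B:136.25, C:90.5, D:267.25, E:125, F:82, G:170 → nearest is F
(12, 3.5) — d² to each: A:112.25, B:46.25, C:2, D:198.25, E:12.5, F:188.5, G:222.5 → nearest is C
(11, 4) — d² to each: A:96.5, B:37, C:2.25, D:178, E:18.25, F:159.25, G:193.25 → nearest is C
(11, 2) — d² to each: A:138.5, B:65, C:0.25, D:234, E:6.25, F:191.25, G:241.25 → nearest is C
(12, 16.5) — d² to each: A:21.25, B:46.25, C:197, D:16.25, E:272.5, F:162.5, G:92.5 → nearest is D
0 of the 6 points have E as nearest.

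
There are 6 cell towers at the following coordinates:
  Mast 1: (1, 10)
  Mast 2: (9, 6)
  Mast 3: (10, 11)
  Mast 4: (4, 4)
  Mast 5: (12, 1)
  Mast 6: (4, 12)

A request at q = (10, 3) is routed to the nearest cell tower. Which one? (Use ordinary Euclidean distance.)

Squared Euclidean distances:
d²(q, Mast 1) = (10−1)² + (3−10)² = 81 + 49 = 130
d²(q, Mast 2) = (10−9)² + (3−6)² = 1 + 9 = 10
d²(q, Mast 3) = (10−10)² + (3−11)² = 0 + 64 = 64
d²(q, Mast 4) = (10−4)² + (3−4)² = 36 + 1 = 37
d²(q, Mast 5) = (10−12)² + (3−1)² = 4 + 4 = 8
d²(q, Mast 6) = (10−4)² + (3−12)² = 36 + 81 = 117
Minimum is at Mast 5.

Mast 5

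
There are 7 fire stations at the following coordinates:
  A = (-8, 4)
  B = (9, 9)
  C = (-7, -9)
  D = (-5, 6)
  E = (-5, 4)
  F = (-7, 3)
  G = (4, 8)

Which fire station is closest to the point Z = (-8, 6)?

A

Squared Euclidean distances:
|ZA|² = (-8−(-8))² + (6−4)² = 0 + 4 = 4
|ZB|² = (-8−9)² + (6−9)² = 289 + 9 = 298
|ZC|² = (-8−(-7))² + (6−(-9))² = 1 + 225 = 226
|ZD|² = (-8−(-5))² + (6−6)² = 9 + 0 = 9
|ZE|² = (-8−(-5))² + (6−4)² = 9 + 4 = 13
|ZF|² = (-8−(-7))² + (6−3)² = 1 + 9 = 10
|ZG|² = (-8−4)² + (6−8)² = 144 + 4 = 148
A is nearest.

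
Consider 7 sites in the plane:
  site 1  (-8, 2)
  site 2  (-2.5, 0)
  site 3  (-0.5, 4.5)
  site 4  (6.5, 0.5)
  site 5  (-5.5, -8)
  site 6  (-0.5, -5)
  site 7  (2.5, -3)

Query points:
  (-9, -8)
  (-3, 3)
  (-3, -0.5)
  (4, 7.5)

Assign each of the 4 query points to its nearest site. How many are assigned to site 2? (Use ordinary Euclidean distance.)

1

(-9, -8) — d² to each: site 1:101, site 2:106.25, site 3:228.5, site 4:312.5, site 5:12.25, site 6:81.25, site 7:157.25 → nearest is site 5
(-3, 3) — d² to each: site 1:26, site 2:9.25, site 3:8.5, site 4:96.5, site 5:127.25, site 6:70.25, site 7:66.25 → nearest is site 3
(-3, -0.5) — d² to each: site 1:31.25, site 2:0.5, site 3:31.25, site 4:91.25, site 5:62.5, site 6:26.5, site 7:36.5 → nearest is site 2
(4, 7.5) — d² to each: site 1:174.25, site 2:98.5, site 3:29.25, site 4:55.25, site 5:330.5, site 6:176.5, site 7:112.5 → nearest is site 3
1 of the 4 points has site 2 as nearest.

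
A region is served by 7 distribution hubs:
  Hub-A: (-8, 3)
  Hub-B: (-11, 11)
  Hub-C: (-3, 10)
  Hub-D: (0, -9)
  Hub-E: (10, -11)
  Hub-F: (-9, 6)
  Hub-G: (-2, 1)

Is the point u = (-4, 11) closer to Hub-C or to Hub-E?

Compare squared distances:
d²(u, Hub-C) = (-4−(-3))² + (11−10)² = 1 + 1 = 2
d²(u, Hub-E) = (-4−10)² + (11−(-11))² = 196 + 484 = 680
2 < 680, so Hub-C is closer.

Hub-C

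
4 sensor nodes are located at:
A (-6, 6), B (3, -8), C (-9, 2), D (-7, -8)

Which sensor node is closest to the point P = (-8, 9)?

A

Squared Euclidean distances:
|PA|² = (-8−(-6))² + (9−6)² = 4 + 9 = 13
|PB|² = (-8−3)² + (9−(-8))² = 121 + 289 = 410
|PC|² = (-8−(-9))² + (9−2)² = 1 + 49 = 50
|PD|² = (-8−(-7))² + (9−(-8))² = 1 + 289 = 290
The smallest is to A, so P lies in the Voronoi region of A.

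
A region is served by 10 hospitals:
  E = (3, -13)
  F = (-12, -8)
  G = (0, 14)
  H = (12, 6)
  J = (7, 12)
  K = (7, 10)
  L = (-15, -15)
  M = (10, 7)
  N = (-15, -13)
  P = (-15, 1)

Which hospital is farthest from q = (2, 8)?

L

Compare squared distances (the ordering matches that of the actual distances):
|qE|² = 1 + 441 = 442
|qF|² = 196 + 256 = 452
|qG|² = 4 + 36 = 40
|qH|² = 100 + 4 = 104
|qJ|² = 25 + 16 = 41
|qK|² = 25 + 4 = 29
|qL|² = 289 + 529 = 818
|qM|² = 64 + 1 = 65
|qN|² = 289 + 441 = 730
|qP|² = 289 + 49 = 338
The largest is to L.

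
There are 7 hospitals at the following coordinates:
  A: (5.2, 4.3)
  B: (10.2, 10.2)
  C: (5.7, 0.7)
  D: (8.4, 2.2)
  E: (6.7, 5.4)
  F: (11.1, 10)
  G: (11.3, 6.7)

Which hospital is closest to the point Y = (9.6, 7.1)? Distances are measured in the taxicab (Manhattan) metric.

d(Y,A) = |9.6−5.2| + |7.1−4.3| = 4.4 + 2.8 = 7.2
d(Y,B) = |9.6−10.2| + |7.1−10.2| = 0.6 + 3.1 = 3.7
d(Y,C) = |9.6−5.7| + |7.1−0.7| = 3.9 + 6.4 = 10.3
d(Y,D) = |9.6−8.4| + |7.1−2.2| = 1.2 + 4.9 = 6.1
d(Y,E) = |9.6−6.7| + |7.1−5.4| = 2.9 + 1.7 = 4.6
d(Y,F) = |9.6−11.1| + |7.1−10| = 1.5 + 2.9 = 4.4
d(Y,G) = |9.6−11.3| + |7.1−6.7| = 1.7 + 0.4 = 2.1
Minimum is at G.

G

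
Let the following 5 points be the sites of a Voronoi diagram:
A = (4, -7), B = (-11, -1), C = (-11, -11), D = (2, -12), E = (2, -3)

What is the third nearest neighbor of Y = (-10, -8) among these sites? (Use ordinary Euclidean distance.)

D

Squared Euclidean distances:
|YA|² = 196 + 1 = 197
|YB|² = 1 + 49 = 50
|YC|² = 1 + 9 = 10
|YD|² = 144 + 16 = 160
|YE|² = 144 + 25 = 169
Sorted ascending: C, B, D, E, … — the third-nearest is D.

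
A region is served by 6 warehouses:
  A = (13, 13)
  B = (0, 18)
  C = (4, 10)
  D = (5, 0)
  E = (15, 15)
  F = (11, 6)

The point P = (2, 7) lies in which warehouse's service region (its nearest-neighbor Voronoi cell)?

Compare squared distances (the ordering matches that of the actual distances):
|PA|² = 121 + 36 = 157
|PB|² = 4 + 121 = 125
|PC|² = 4 + 9 = 13
|PD|² = 9 + 49 = 58
|PE|² = 169 + 64 = 233
|PF|² = 81 + 1 = 82
C is nearest.

C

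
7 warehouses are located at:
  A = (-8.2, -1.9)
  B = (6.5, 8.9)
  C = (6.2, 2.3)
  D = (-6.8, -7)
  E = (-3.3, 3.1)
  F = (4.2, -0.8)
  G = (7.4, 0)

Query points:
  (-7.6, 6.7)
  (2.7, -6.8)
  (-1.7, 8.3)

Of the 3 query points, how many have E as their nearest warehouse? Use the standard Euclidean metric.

(-7.6, 6.7) — d² to each: A:74.32, B:203.65, C:209.8, D:188.33, E:31.45, F:195.49, G:269.89 → nearest is E
(2.7, -6.8) — d² to each: A:142.82, B:260.93, C:95.06, D:90.29, E:134.01, F:38.25, G:68.33 → nearest is F
(-1.7, 8.3) — d² to each: A:146.29, B:67.6, C:98.41, D:260.1, E:29.6, F:117.62, G:151.7 → nearest is E
2 of the 3 points have E as nearest.

2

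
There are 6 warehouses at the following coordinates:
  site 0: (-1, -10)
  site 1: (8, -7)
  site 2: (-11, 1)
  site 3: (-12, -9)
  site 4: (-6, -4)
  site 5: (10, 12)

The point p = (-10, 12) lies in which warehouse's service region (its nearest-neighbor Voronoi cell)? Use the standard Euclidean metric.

Squared Euclidean distances:
d²(p, site 0) = (-10−(-1))² + (12−(-10))² = 81 + 484 = 565
d²(p, site 1) = (-10−8)² + (12−(-7))² = 324 + 361 = 685
d²(p, site 2) = (-10−(-11))² + (12−1)² = 1 + 121 = 122
d²(p, site 3) = (-10−(-12))² + (12−(-9))² = 4 + 441 = 445
d²(p, site 4) = (-10−(-6))² + (12−(-4))² = 16 + 256 = 272
d²(p, site 5) = (-10−10)² + (12−12)² = 400 + 0 = 400
The smallest is to site 2, so p lies in the Voronoi region of site 2.

site 2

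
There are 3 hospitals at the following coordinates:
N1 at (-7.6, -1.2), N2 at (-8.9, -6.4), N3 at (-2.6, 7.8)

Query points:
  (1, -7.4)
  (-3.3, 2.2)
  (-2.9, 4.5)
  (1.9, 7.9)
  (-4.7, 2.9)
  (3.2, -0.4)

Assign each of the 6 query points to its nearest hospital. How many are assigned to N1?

2

(1, -7.4) — d² to each: N1:112.4, N2:99.01, N3:244 → nearest is N2
(-3.3, 2.2) — d² to each: N1:30.05, N2:105.32, N3:31.85 → nearest is N1
(-2.9, 4.5) — d² to each: N1:54.58, N2:154.81, N3:10.98 → nearest is N3
(1.9, 7.9) — d² to each: N1:173.06, N2:321.13, N3:20.26 → nearest is N3
(-4.7, 2.9) — d² to each: N1:25.22, N2:104.13, N3:28.42 → nearest is N1
(3.2, -0.4) — d² to each: N1:117.28, N2:182.41, N3:100.88 → nearest is N3
2 of the 6 points have N1 as nearest.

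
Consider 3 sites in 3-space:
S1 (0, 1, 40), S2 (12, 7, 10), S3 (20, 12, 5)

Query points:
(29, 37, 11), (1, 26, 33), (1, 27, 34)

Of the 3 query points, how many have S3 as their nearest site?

1

(29, 37, 11) — d² to each: S1:2978, S2:1190, S3:742 → nearest is S3
(1, 26, 33) — d² to each: S1:675, S2:1011, S3:1341 → nearest is S1
(1, 27, 34) — d² to each: S1:713, S2:1097, S3:1427 → nearest is S1
1 of the 3 points has S3 as nearest.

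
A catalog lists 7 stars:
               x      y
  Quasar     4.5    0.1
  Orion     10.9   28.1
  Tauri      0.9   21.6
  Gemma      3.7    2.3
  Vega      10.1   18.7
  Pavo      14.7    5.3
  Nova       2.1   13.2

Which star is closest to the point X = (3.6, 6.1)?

Gemma

Since √ is increasing, it suffices to compare squared distances:
d²(X, Quasar) = (3.6−4.5)² + (6.1−0.1)² = 0.81 + 36 = 36.81
d²(X, Orion) = (3.6−10.9)² + (6.1−28.1)² = 53.29 + 484 = 537.29
d²(X, Tauri) = (3.6−0.9)² + (6.1−21.6)² = 7.29 + 240.25 = 247.54
d²(X, Gemma) = (3.6−3.7)² + (6.1−2.3)² = 0.01 + 14.44 = 14.45
d²(X, Vega) = (3.6−10.1)² + (6.1−18.7)² = 42.25 + 158.76 = 201.01
d²(X, Pavo) = (3.6−14.7)² + (6.1−5.3)² = 123.21 + 0.64 = 123.85
d²(X, Nova) = (3.6−2.1)² + (6.1−13.2)² = 2.25 + 50.41 = 52.66
The smallest is to Gemma, so X lies in the Voronoi region of Gemma.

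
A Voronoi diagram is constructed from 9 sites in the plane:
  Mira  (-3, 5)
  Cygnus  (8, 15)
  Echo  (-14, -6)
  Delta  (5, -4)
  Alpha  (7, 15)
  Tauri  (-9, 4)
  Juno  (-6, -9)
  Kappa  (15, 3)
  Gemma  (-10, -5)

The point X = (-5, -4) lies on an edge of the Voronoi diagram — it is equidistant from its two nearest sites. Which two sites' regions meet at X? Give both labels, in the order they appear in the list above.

Juno and Gemma

Squared distances from X to each site:
d²(X, Mira) = (-5−(-3))² + (-4−5)² = 4 + 81 = 85
d²(X, Cygnus) = (-5−8)² + (-4−15)² = 169 + 361 = 530
d²(X, Echo) = (-5−(-14))² + (-4−(-6))² = 81 + 4 = 85
d²(X, Delta) = (-5−5)² + (-4−(-4))² = 100 + 0 = 100
d²(X, Alpha) = (-5−7)² + (-4−15)² = 144 + 361 = 505
d²(X, Tauri) = (-5−(-9))² + (-4−4)² = 16 + 64 = 80
d²(X, Juno) = (-5−(-6))² + (-4−(-9))² = 1 + 25 = 26
d²(X, Kappa) = (-5−15)² + (-4−3)² = 400 + 49 = 449
d²(X, Gemma) = (-5−(-10))² + (-4−(-5))² = 25 + 1 = 26
X is equidistant from Juno and Gemma (both at squared distance 26), and every other site is strictly farther — so X lies on the Juno–Gemma Voronoi edge.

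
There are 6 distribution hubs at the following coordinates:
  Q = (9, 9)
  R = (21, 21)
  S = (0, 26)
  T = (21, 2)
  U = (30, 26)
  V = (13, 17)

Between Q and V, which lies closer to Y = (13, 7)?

Compare squared distances:
|YQ|² = (13−9)² + (7−9)² = 16 + 4 = 20
|YV|² = (13−13)² + (7−17)² = 0 + 100 = 100
20 < 100, so Q is closer.

Q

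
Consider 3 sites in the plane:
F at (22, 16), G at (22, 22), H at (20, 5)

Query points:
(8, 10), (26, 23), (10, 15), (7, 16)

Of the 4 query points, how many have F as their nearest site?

2

(8, 10) — d² to each: F:232, G:340, H:169 → nearest is H
(26, 23) — d² to each: F:65, G:17, H:360 → nearest is G
(10, 15) — d² to each: F:145, G:193, H:200 → nearest is F
(7, 16) — d² to each: F:225, G:261, H:290 → nearest is F
2 of the 4 points have F as nearest.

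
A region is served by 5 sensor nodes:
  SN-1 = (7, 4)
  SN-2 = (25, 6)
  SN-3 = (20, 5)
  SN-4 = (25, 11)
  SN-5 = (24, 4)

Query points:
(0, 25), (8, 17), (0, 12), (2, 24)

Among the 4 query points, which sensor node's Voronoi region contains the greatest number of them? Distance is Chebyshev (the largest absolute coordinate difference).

SN-3

(0, 25) — d to each: SN-1:21, SN-2:25, SN-3:20, SN-4:25, SN-5:24 → nearest is SN-3
(8, 17) — d to each: SN-1:13, SN-2:17, SN-3:12, SN-4:17, SN-5:16 → nearest is SN-3
(0, 12) — d to each: SN-1:8, SN-2:25, SN-3:20, SN-4:25, SN-5:24 → nearest is SN-1
(2, 24) — d to each: SN-1:20, SN-2:23, SN-3:19, SN-4:23, SN-5:22 → nearest is SN-3
Tally — SN-1:1, SN-3:3. SN-3 captures the most (3).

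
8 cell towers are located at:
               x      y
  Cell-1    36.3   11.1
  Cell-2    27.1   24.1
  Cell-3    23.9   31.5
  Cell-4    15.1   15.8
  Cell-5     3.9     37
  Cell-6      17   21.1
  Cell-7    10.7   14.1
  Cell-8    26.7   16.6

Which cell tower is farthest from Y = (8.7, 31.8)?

Cell-1

Compare squared distances (the ordering matches that of the actual distances):
d²(Y, Cell-1) = (8.7−36.3)² + (31.8−11.1)² = 761.76 + 428.49 = 1190.25
d²(Y, Cell-2) = (8.7−27.1)² + (31.8−24.1)² = 338.56 + 59.29 = 397.85
d²(Y, Cell-3) = (8.7−23.9)² + (31.8−31.5)² = 231.04 + 0.09 = 231.13
d²(Y, Cell-4) = (8.7−15.1)² + (31.8−15.8)² = 40.96 + 256 = 296.96
d²(Y, Cell-5) = (8.7−3.9)² + (31.8−37)² = 23.04 + 27.04 = 50.08
d²(Y, Cell-6) = (8.7−17)² + (31.8−21.1)² = 68.89 + 114.49 = 183.38
d²(Y, Cell-7) = (8.7−10.7)² + (31.8−14.1)² = 4 + 313.29 = 317.29
d²(Y, Cell-8) = (8.7−26.7)² + (31.8−16.6)² = 324 + 231.04 = 555.04
The largest is to Cell-1.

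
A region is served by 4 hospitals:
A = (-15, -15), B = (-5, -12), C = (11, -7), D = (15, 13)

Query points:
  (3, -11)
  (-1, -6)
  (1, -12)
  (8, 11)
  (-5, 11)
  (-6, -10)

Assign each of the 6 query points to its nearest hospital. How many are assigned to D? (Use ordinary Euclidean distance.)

(3, -11) — d² to each: A:340, B:65, C:80, D:720 → nearest is B
(-1, -6) — d² to each: A:277, B:52, C:145, D:617 → nearest is B
(1, -12) — d² to each: A:265, B:36, C:125, D:821 → nearest is B
(8, 11) — d² to each: A:1205, B:698, C:333, D:53 → nearest is D
(-5, 11) — d² to each: A:776, B:529, C:580, D:404 → nearest is D
(-6, -10) — d² to each: A:106, B:5, C:298, D:970 → nearest is B
2 of the 6 points have D as nearest.

2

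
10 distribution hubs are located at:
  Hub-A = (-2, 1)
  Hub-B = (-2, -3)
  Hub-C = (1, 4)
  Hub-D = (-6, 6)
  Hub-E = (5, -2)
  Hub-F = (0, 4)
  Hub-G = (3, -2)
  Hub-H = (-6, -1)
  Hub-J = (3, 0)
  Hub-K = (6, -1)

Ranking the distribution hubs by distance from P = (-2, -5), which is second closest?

Hub-H

Compare squared distances (the ordering matches that of the actual distances):
d²(P, Hub-A) = (-2−(-2))² + (-5−1)² = 0 + 36 = 36
d²(P, Hub-B) = (-2−(-2))² + (-5−(-3))² = 0 + 4 = 4
d²(P, Hub-C) = (-2−1)² + (-5−4)² = 9 + 81 = 90
d²(P, Hub-D) = (-2−(-6))² + (-5−6)² = 16 + 121 = 137
d²(P, Hub-E) = (-2−5)² + (-5−(-2))² = 49 + 9 = 58
d²(P, Hub-F) = (-2−0)² + (-5−4)² = 4 + 81 = 85
d²(P, Hub-G) = (-2−3)² + (-5−(-2))² = 25 + 9 = 34
d²(P, Hub-H) = (-2−(-6))² + (-5−(-1))² = 16 + 16 = 32
d²(P, Hub-J) = (-2−3)² + (-5−0)² = 25 + 25 = 50
d²(P, Hub-K) = (-2−6)² + (-5−(-1))² = 64 + 16 = 80
Sorted ascending: Hub-B, Hub-H, Hub-G, … — the second-nearest is Hub-H.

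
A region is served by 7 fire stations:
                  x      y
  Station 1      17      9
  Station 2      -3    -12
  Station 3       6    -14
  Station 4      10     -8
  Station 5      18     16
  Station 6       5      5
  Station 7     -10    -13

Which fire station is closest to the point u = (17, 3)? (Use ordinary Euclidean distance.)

Squared Euclidean distances:
d²(u, Station 1) = (17−17)² + (3−9)² = 0 + 36 = 36
d²(u, Station 2) = (17−(-3))² + (3−(-12))² = 400 + 225 = 625
d²(u, Station 3) = (17−6)² + (3−(-14))² = 121 + 289 = 410
d²(u, Station 4) = (17−10)² + (3−(-8))² = 49 + 121 = 170
d²(u, Station 5) = (17−18)² + (3−16)² = 1 + 169 = 170
d²(u, Station 6) = (17−5)² + (3−5)² = 144 + 4 = 148
d²(u, Station 7) = (17−(-10))² + (3−(-13))² = 729 + 256 = 985
Minimum is at Station 1.

Station 1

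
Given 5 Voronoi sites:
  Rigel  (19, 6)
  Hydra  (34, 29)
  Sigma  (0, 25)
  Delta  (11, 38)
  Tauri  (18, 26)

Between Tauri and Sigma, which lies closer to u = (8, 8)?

Sigma

Compare squared distances:
d²(u, Tauri) = (8−18)² + (8−26)² = 100 + 324 = 424
d²(u, Sigma) = (8−0)² + (8−25)² = 64 + 289 = 353
424 > 353, so Sigma is closer.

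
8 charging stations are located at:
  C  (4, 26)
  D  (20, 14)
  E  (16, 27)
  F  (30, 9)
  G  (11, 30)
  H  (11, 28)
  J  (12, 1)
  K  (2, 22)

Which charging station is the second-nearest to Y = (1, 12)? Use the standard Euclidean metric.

C

Squared Euclidean distances:
|YC|² = 9 + 196 = 205
|YD|² = 361 + 4 = 365
|YE|² = 225 + 225 = 450
|YF|² = 841 + 9 = 850
|YG|² = 100 + 324 = 424
|YH|² = 100 + 256 = 356
|YJ|² = 121 + 121 = 242
|YK|² = 1 + 100 = 101
Sorted ascending: K, C, J, … — the second-nearest is C.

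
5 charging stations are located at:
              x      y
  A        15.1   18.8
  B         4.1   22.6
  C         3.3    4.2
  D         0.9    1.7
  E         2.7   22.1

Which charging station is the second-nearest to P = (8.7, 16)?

Squared Euclidean distances:
|PA|² = (8.7−15.1)² + (16−18.8)² = 40.96 + 7.84 = 48.8
|PB|² = (8.7−4.1)² + (16−22.6)² = 21.16 + 43.56 = 64.72
|PC|² = (8.7−3.3)² + (16−4.2)² = 29.16 + 139.24 = 168.4
|PD|² = (8.7−0.9)² + (16−1.7)² = 60.84 + 204.49 = 265.33
|PE|² = (8.7−2.7)² + (16−22.1)² = 36 + 37.21 = 73.21
Sorted ascending: A, B, E, … — the second-nearest is B.

B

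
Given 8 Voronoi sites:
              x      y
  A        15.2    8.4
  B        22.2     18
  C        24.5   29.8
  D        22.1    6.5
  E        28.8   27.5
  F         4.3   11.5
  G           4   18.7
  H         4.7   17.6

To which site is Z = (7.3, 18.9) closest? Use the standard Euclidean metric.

H

Squared Euclidean distances:
|ZA|² = (7.3−15.2)² + (18.9−8.4)² = 62.41 + 110.25 = 172.66
|ZB|² = (7.3−22.2)² + (18.9−18)² = 222.01 + 0.81 = 222.82
|ZC|² = (7.3−24.5)² + (18.9−29.8)² = 295.84 + 118.81 = 414.65
|ZD|² = (7.3−22.1)² + (18.9−6.5)² = 219.04 + 153.76 = 372.8
|ZE|² = (7.3−28.8)² + (18.9−27.5)² = 462.25 + 73.96 = 536.21
|ZF|² = (7.3−4.3)² + (18.9−11.5)² = 9 + 54.76 = 63.76
|ZG|² = (7.3−4)² + (18.9−18.7)² = 10.89 + 0.04 = 10.93
|ZH|² = (7.3−4.7)² + (18.9−17.6)² = 6.76 + 1.69 = 8.45
The smallest is to H, so Z lies in the Voronoi region of H.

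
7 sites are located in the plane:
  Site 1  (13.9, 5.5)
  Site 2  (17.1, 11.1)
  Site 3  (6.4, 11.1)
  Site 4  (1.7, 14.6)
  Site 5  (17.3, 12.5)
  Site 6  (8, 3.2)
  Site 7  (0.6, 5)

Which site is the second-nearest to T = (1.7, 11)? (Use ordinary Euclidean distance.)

Compare squared distances (the ordering matches that of the actual distances):
d²(T, Site 1) = (1.7−13.9)² + (11−5.5)² = 148.84 + 30.25 = 179.09
d²(T, Site 2) = (1.7−17.1)² + (11−11.1)² = 237.16 + 0.01 = 237.17
d²(T, Site 3) = (1.7−6.4)² + (11−11.1)² = 22.09 + 0.01 = 22.1
d²(T, Site 4) = (1.7−1.7)² + (11−14.6)² = 0 + 12.96 = 12.96
d²(T, Site 5) = (1.7−17.3)² + (11−12.5)² = 243.36 + 2.25 = 245.61
d²(T, Site 6) = (1.7−8)² + (11−3.2)² = 39.69 + 60.84 = 100.53
d²(T, Site 7) = (1.7−0.6)² + (11−5)² = 1.21 + 36 = 37.21
Sorted ascending: Site 4, Site 3, Site 7, … — the second-nearest is Site 3.

Site 3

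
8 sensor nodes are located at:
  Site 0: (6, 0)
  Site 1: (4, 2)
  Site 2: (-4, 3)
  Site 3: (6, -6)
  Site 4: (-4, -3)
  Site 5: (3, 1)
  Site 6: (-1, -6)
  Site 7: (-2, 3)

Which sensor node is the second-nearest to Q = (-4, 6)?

Site 7

Since √ is increasing, it suffices to compare squared distances:
d²(Q, Site 0) = 100 + 36 = 136
d²(Q, Site 1) = 64 + 16 = 80
d²(Q, Site 2) = 0 + 9 = 9
d²(Q, Site 3) = 100 + 144 = 244
d²(Q, Site 4) = 0 + 81 = 81
d²(Q, Site 5) = 49 + 25 = 74
d²(Q, Site 6) = 9 + 144 = 153
d²(Q, Site 7) = 4 + 9 = 13
Sorted ascending: Site 2, Site 7, Site 5, … — the second-nearest is Site 7.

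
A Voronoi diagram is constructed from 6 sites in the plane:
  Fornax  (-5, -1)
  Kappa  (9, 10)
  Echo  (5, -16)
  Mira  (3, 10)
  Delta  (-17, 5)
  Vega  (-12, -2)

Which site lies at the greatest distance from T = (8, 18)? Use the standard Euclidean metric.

Echo

Since √ is increasing, it suffices to compare squared distances:
d²(T, Fornax) = (8−(-5))² + (18−(-1))² = 169 + 361 = 530
d²(T, Kappa) = (8−9)² + (18−10)² = 1 + 64 = 65
d²(T, Echo) = (8−5)² + (18−(-16))² = 9 + 1156 = 1165
d²(T, Mira) = (8−3)² + (18−10)² = 25 + 64 = 89
d²(T, Delta) = (8−(-17))² + (18−5)² = 625 + 169 = 794
d²(T, Vega) = (8−(-12))² + (18−(-2))² = 400 + 400 = 800
The largest is to Echo.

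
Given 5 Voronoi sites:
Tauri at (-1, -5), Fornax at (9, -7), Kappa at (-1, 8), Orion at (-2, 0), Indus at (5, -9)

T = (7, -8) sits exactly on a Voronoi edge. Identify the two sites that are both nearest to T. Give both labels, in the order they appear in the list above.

Fornax and Indus

Squared distances from T to each site:
d²(T, Tauri) = (7−(-1))² + (-8−(-5))² = 64 + 9 = 73
d²(T, Fornax) = (7−9)² + (-8−(-7))² = 4 + 1 = 5
d²(T, Kappa) = (7−(-1))² + (-8−8)² = 64 + 256 = 320
d²(T, Orion) = (7−(-2))² + (-8−0)² = 81 + 64 = 145
d²(T, Indus) = (7−5)² + (-8−(-9))² = 4 + 1 = 5
T is equidistant from Fornax and Indus (both at squared distance 5), and every other site is strictly farther — so T lies on the Fornax–Indus Voronoi edge.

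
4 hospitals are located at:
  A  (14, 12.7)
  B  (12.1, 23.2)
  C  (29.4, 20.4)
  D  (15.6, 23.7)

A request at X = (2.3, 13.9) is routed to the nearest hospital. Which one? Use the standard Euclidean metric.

Compare squared distances (the ordering matches that of the actual distances):
|XA|² = (2.3−14)² + (13.9−12.7)² = 136.89 + 1.44 = 138.33
|XB|² = (2.3−12.1)² + (13.9−23.2)² = 96.04 + 86.49 = 182.53
|XC|² = (2.3−29.4)² + (13.9−20.4)² = 734.41 + 42.25 = 776.66
|XD|² = (2.3−15.6)² + (13.9−23.7)² = 176.89 + 96.04 = 272.93
Minimum is at A.

A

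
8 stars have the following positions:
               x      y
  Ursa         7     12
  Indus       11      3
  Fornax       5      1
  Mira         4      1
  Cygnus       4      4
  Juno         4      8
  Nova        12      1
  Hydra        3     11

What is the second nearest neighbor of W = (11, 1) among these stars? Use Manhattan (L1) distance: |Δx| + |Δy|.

Indus

d(W, Ursa) = |11−7| + |1−12| = 4 + 11 = 15
d(W, Indus) = |11−11| + |1−3| = 0 + 2 = 2
d(W, Fornax) = |11−5| + |1−1| = 6 + 0 = 6
d(W, Mira) = |11−4| + |1−1| = 7 + 0 = 7
d(W, Cygnus) = |11−4| + |1−4| = 7 + 3 = 10
d(W, Juno) = |11−4| + |1−8| = 7 + 7 = 14
d(W, Nova) = |11−12| + |1−1| = 1 + 0 = 1
d(W, Hydra) = |11−3| + |1−11| = 8 + 10 = 18
Sorted ascending: Nova, Indus, Fornax, … — the second-nearest is Indus.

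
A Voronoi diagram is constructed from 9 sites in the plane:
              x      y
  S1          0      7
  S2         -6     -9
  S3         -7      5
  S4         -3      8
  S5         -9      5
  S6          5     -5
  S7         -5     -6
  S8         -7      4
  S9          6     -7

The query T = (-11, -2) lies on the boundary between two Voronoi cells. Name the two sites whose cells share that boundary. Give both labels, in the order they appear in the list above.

S7 and S8

Squared distances from T to each site:
|TS1|² = (-11−0)² + (-2−7)² = 121 + 81 = 202
|TS2|² = (-11−(-6))² + (-2−(-9))² = 25 + 49 = 74
|TS3|² = (-11−(-7))² + (-2−5)² = 16 + 49 = 65
|TS4|² = (-11−(-3))² + (-2−8)² = 64 + 100 = 164
|TS5|² = (-11−(-9))² + (-2−5)² = 4 + 49 = 53
|TS6|² = (-11−5)² + (-2−(-5))² = 256 + 9 = 265
|TS7|² = (-11−(-5))² + (-2−(-6))² = 36 + 16 = 52
|TS8|² = (-11−(-7))² + (-2−4)² = 16 + 36 = 52
|TS9|² = (-11−6)² + (-2−(-7))² = 289 + 25 = 314
T is equidistant from S7 and S8 (both at squared distance 52), and every other site is strictly farther — so T lies on the S7–S8 Voronoi edge.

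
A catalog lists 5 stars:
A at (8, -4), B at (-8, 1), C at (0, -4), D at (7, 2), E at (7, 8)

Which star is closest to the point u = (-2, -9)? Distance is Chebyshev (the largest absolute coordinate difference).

d(u,A) = max(10, 5) = 10
d(u,B) = max(6, 10) = 10
d(u,C) = max(2, 5) = 5
d(u,D) = max(9, 11) = 11
d(u,E) = max(9, 17) = 17
Minimum is at C.

C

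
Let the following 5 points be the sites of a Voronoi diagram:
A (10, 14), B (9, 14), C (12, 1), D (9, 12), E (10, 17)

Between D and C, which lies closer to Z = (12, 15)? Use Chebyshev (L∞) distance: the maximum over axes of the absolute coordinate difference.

D

d(Z,D) = max(3, 3) = 3
d(Z,C) = max(0, 14) = 14
3 < 14, so D is closer.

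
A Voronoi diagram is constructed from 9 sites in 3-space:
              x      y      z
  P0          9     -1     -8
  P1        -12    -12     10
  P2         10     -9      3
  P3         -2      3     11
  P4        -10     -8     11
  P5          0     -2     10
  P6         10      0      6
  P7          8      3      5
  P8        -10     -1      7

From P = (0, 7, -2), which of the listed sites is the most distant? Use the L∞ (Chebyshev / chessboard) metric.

P1

d(P,P0) = max(9, 8, 6) = 9
d(P,P1) = max(12, 19, 12) = 19
d(P,P2) = max(10, 16, 5) = 16
d(P,P3) = max(2, 4, 13) = 13
d(P,P4) = max(10, 15, 13) = 15
d(P,P5) = max(0, 9, 12) = 12
d(P,P6) = max(10, 7, 8) = 10
d(P,P7) = max(8, 4, 7) = 8
d(P,P8) = max(10, 8, 9) = 10
The largest is to P1.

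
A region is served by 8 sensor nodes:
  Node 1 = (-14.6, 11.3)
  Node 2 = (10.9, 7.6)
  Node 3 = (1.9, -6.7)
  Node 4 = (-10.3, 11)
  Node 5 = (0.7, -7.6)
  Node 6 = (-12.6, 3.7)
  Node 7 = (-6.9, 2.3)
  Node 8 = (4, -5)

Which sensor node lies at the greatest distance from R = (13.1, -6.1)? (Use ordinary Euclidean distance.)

Since √ is increasing, it suffices to compare squared distances:
d²(R, Node 1) = 767.29 + 302.76 = 1070.05
d²(R, Node 2) = 4.84 + 187.69 = 192.53
d²(R, Node 3) = 125.44 + 0.36 = 125.8
d²(R, Node 4) = 547.56 + 292.41 = 839.97
d²(R, Node 5) = 153.76 + 2.25 = 156.01
d²(R, Node 6) = 660.49 + 96.04 = 756.53
d²(R, Node 7) = 400 + 70.56 = 470.56
d²(R, Node 8) = 82.81 + 1.21 = 84.02
The largest is to Node 1.

Node 1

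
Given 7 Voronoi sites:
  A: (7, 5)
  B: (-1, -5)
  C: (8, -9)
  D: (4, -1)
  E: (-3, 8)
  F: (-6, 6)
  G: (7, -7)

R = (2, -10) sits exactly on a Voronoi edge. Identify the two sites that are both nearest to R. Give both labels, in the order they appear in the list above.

B and G

Squared distances from R to each site:
|RA|² = (2−7)² + (-10−5)² = 25 + 225 = 250
|RB|² = (2−(-1))² + (-10−(-5))² = 9 + 25 = 34
|RC|² = (2−8)² + (-10−(-9))² = 36 + 1 = 37
|RD|² = (2−4)² + (-10−(-1))² = 4 + 81 = 85
|RE|² = (2−(-3))² + (-10−8)² = 25 + 324 = 349
|RF|² = (2−(-6))² + (-10−6)² = 64 + 256 = 320
|RG|² = (2−7)² + (-10−(-7))² = 25 + 9 = 34
R is equidistant from B and G (both at squared distance 34), and every other site is strictly farther — so R lies on the B–G Voronoi edge.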